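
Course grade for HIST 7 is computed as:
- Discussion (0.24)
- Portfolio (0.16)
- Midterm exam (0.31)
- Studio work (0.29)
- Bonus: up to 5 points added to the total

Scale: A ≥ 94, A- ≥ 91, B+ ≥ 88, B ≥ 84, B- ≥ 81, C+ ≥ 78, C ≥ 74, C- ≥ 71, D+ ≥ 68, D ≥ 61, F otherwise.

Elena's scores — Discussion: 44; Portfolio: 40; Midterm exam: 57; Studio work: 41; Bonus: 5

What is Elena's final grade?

Weighted total:
  Discussion 44 × 0.24 = 10.56
  Portfolio 40 × 0.16 = 6.4
  Midterm exam 57 × 0.31 = 17.67
  Studio work 41 × 0.29 = 11.89
Sum = 46.52
Bonus: 46.52 + 5 = 51.52
51.52 < 61 → F

F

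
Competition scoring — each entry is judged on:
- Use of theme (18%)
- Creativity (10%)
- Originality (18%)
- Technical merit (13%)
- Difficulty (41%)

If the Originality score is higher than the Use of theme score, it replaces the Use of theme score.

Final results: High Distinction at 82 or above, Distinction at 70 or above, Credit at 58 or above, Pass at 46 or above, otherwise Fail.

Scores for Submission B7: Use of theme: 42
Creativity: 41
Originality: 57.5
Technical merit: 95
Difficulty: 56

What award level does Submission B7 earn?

Originality (57.5) > Use of theme (42), so Use of theme counts as 57.5.
Weighted total:
  Use of theme 57.5 × 0.18 = 10.35
  Creativity 41 × 0.1 = 4.1
  Originality 57.5 × 0.18 = 10.35
  Technical merit 95 × 0.13 = 12.35
  Difficulty 56 × 0.41 = 22.96
Sum = 60.11
60.11 is ≥ 58 and < 70 → Credit

Credit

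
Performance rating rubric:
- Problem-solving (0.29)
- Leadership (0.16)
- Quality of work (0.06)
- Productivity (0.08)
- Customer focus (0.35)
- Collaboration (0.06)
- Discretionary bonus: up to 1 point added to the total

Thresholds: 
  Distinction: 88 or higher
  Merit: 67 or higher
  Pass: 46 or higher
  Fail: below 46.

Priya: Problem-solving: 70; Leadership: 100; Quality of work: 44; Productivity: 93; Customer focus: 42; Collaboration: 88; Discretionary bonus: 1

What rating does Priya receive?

Weighted total:
  Problem-solving 70 × 0.29 = 20.3
  Leadership 100 × 0.16 = 16
  Quality of work 44 × 0.06 = 2.64
  Productivity 93 × 0.08 = 7.44
  Customer focus 42 × 0.35 = 14.7
  Collaboration 88 × 0.06 = 5.28
Sum = 66.36
Discretionary bonus: 66.36 + 1 = 67.36
67.36 is ≥ 67 and < 88 → Merit

Merit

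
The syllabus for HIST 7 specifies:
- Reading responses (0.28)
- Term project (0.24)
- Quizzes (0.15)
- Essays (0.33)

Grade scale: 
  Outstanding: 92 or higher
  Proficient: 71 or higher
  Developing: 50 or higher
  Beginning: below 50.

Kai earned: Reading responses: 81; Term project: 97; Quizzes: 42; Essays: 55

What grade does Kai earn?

Developing

Weighted total:
  Reading responses 81 × 0.28 = 22.68
  Term project 97 × 0.24 = 23.28
  Quizzes 42 × 0.15 = 6.3
  Essays 55 × 0.33 = 18.15
Sum = 70.41
70.41 is ≥ 50 and < 71 → Developing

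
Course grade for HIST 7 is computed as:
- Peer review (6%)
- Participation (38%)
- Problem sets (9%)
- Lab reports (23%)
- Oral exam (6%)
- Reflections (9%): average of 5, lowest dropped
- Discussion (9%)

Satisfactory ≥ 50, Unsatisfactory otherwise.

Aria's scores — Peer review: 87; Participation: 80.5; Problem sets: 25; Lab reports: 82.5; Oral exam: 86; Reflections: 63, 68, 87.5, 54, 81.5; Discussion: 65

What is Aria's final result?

Reflections: drop 54 → average of remaining 4 = 300/4 = 75
Weighted total:
  Peer review 87 × 0.06 = 5.22
  Participation 80.5 × 0.38 = 30.59
  Problem sets 25 × 0.09 = 2.25
  Lab reports 82.5 × 0.23 = 18.975
  Oral exam 86 × 0.06 = 5.16
  Reflections 75 × 0.09 = 6.75
  Discussion 65 × 0.09 = 5.85
Sum = 74.795
74.795 ≥ 50 → Satisfactory

Satisfactory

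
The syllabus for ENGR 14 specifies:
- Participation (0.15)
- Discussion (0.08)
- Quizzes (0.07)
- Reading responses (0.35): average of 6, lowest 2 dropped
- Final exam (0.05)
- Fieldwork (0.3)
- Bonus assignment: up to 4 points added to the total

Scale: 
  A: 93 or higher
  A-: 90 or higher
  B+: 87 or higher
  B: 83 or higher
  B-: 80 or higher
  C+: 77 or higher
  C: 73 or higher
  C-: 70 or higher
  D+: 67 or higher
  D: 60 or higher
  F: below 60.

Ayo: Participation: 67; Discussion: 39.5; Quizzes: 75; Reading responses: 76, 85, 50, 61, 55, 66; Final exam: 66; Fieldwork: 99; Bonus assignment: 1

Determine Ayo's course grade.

Reading responses: drop 50, 55 → average of remaining 4 = 288/4 = 72
Weighted total:
  Participation 67 × 0.15 = 10.05
  Discussion 39.5 × 0.08 = 3.16
  Quizzes 75 × 0.07 = 5.25
  Reading responses 72 × 0.35 = 25.2
  Final exam 66 × 0.05 = 3.3
  Fieldwork 99 × 0.3 = 29.7
Sum = 76.66
Bonus assignment: 76.66 + 1 = 77.66
77.66 is ≥ 77 and < 80 → C+

C+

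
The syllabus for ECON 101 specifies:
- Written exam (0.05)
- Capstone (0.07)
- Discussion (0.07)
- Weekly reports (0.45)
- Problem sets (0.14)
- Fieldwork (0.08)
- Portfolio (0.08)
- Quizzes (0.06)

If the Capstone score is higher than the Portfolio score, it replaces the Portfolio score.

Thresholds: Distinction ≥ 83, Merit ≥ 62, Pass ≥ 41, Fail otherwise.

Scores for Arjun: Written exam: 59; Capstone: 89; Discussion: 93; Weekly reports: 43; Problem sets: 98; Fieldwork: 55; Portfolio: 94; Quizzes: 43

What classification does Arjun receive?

Merit

Capstone (89) ≤ Portfolio (94), so Portfolio stays at 94.
Weighted total:
  Written exam 59 × 0.05 = 2.95
  Capstone 89 × 0.07 = 6.23
  Discussion 93 × 0.07 = 6.51
  Weekly reports 43 × 0.45 = 19.35
  Problem sets 98 × 0.14 = 13.72
  Fieldwork 55 × 0.08 = 4.4
  Portfolio 94 × 0.08 = 7.52
  Quizzes 43 × 0.06 = 2.58
Sum = 63.26
63.26 is ≥ 62 and < 83 → Merit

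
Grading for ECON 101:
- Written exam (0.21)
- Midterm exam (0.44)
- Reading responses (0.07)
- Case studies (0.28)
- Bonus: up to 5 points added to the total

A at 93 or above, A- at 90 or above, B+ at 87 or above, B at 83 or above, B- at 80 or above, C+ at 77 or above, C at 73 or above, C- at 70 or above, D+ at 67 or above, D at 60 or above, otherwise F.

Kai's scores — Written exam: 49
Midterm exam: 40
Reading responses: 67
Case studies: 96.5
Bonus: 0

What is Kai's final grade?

F

Weighted total:
  Written exam 49 × 0.21 = 10.29
  Midterm exam 40 × 0.44 = 17.6
  Reading responses 67 × 0.07 = 4.69
  Case studies 96.5 × 0.28 = 27.02
Sum = 59.6
Bonus: 59.6 + 0 = 59.6
59.6 < 60 → F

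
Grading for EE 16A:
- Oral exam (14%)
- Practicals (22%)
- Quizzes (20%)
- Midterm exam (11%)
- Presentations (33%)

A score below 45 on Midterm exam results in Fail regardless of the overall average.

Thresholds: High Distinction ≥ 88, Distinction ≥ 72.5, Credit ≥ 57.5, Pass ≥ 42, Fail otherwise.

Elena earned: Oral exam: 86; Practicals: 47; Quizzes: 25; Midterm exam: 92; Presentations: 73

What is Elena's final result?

Credit

Midterm exam score 92 ≥ 45: minimum met.
Weighted total:
  Oral exam 86 × 0.14 = 12.04
  Practicals 47 × 0.22 = 10.34
  Quizzes 25 × 0.2 = 5
  Midterm exam 92 × 0.11 = 10.12
  Presentations 73 × 0.33 = 24.09
Sum = 61.59
61.59 is ≥ 57.5 and < 72.5 → Credit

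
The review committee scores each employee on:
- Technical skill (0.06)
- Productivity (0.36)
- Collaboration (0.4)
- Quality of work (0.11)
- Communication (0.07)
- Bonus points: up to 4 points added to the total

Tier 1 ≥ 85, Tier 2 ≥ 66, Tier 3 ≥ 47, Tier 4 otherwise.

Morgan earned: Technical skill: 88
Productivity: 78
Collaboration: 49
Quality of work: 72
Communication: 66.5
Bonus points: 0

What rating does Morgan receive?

Tier 3

Weighted total:
  Technical skill 88 × 0.06 = 5.28
  Productivity 78 × 0.36 = 28.08
  Collaboration 49 × 0.4 = 19.6
  Quality of work 72 × 0.11 = 7.92
  Communication 66.5 × 0.07 = 4.655
Sum = 65.535
Bonus points: 65.535 + 0 = 65.535
65.535 is ≥ 47 and < 66 → Tier 3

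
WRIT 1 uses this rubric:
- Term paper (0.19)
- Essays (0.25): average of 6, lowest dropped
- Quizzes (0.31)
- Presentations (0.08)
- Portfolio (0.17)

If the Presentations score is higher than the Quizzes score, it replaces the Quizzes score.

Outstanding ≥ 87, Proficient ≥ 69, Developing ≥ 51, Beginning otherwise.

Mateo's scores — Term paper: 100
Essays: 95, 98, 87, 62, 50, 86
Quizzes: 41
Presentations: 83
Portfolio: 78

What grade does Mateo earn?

Essays: drop 50 → average of remaining 5 = 428/5 = 85.6
Presentations (83) > Quizzes (41), so Quizzes counts as 83.
Weighted total:
  Term paper 100 × 0.19 = 19
  Essays 85.6 × 0.25 = 21.4
  Quizzes 83 × 0.31 = 25.73
  Presentations 83 × 0.08 = 6.64
  Portfolio 78 × 0.17 = 13.26
Sum = 86.03
86.03 is ≥ 69 and < 87 → Proficient

Proficient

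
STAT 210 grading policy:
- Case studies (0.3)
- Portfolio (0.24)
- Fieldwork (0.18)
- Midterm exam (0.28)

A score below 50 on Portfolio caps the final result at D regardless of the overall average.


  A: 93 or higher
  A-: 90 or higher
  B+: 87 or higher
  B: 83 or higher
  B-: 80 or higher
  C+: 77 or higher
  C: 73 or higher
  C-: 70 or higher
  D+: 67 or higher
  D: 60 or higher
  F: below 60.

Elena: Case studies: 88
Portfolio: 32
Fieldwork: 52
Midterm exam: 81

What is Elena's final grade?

Portfolio score 32 < 50: minimum not met.
Weighted total:
  Case studies 88 × 0.3 = 26.4
  Portfolio 32 × 0.24 = 7.68
  Fieldwork 52 × 0.18 = 9.36
  Midterm exam 81 × 0.28 = 22.68
Sum = 66.12
66.12 would be D; cap at D applies → D.

D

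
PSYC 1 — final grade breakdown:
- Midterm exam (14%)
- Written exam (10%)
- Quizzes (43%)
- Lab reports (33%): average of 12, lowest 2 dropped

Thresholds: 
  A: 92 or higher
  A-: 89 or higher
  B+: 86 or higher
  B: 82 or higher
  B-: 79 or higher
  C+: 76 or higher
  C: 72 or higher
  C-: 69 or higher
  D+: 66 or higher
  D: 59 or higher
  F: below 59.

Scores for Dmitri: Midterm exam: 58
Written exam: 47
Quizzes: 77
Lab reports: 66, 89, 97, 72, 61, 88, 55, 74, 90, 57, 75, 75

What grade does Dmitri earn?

Lab reports: drop 55, 57 → average of remaining 10 = 787/10 = 78.7
Weighted total:
  Midterm exam 58 × 0.14 = 8.12
  Written exam 47 × 0.1 = 4.7
  Quizzes 77 × 0.43 = 33.11
  Lab reports 78.7 × 0.33 = 25.971
Sum = 71.901
71.901 is ≥ 69 and < 72 → C-

C-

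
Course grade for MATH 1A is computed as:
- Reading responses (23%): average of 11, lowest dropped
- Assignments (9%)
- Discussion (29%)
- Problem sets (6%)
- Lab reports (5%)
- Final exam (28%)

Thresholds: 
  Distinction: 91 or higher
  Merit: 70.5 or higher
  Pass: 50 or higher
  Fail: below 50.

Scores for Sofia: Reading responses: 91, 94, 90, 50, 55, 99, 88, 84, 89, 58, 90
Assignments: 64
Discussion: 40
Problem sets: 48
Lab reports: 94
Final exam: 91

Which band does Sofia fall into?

Pass

Reading responses: drop 50 → average of remaining 10 = 838/10 = 83.8
Weighted total:
  Reading responses 83.8 × 0.23 = 19.274
  Assignments 64 × 0.09 = 5.76
  Discussion 40 × 0.29 = 11.6
  Problem sets 48 × 0.06 = 2.88
  Lab reports 94 × 0.05 = 4.7
  Final exam 91 × 0.28 = 25.48
Sum = 69.694
69.694 is ≥ 50 and < 70.5 → Pass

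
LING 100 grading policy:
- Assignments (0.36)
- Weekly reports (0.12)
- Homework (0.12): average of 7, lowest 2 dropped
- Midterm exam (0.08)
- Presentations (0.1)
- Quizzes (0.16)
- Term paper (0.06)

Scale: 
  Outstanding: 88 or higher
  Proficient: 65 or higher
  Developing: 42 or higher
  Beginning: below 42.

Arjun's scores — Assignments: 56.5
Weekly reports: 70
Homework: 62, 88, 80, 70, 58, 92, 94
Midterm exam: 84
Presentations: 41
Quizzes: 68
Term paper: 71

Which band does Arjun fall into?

Homework: drop 58, 62 → average of remaining 5 = 424/5 = 84.8
Weighted total:
  Assignments 56.5 × 0.36 = 20.34
  Weekly reports 70 × 0.12 = 8.4
  Homework 84.8 × 0.12 = 10.176
  Midterm exam 84 × 0.08 = 6.72
  Presentations 41 × 0.1 = 4.1
  Quizzes 68 × 0.16 = 10.88
  Term paper 71 × 0.06 = 4.26
Sum = 64.876
64.876 is ≥ 42 and < 65 → Developing

Developing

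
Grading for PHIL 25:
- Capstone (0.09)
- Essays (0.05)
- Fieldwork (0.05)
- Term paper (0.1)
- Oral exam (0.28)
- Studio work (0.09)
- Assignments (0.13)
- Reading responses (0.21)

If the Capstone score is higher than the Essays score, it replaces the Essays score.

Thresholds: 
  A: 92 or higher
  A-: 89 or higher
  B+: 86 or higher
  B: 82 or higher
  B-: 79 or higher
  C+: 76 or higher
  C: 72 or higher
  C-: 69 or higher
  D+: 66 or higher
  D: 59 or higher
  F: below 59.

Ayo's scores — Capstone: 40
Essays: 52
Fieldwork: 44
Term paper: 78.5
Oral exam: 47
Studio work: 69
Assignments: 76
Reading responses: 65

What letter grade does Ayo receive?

D

Capstone (40) ≤ Essays (52), so Essays stays at 52.
Weighted total:
  Capstone 40 × 0.09 = 3.6
  Essays 52 × 0.05 = 2.6
  Fieldwork 44 × 0.05 = 2.2
  Term paper 78.5 × 0.1 = 7.85
  Oral exam 47 × 0.28 = 13.16
  Studio work 69 × 0.09 = 6.21
  Assignments 76 × 0.13 = 9.88
  Reading responses 65 × 0.21 = 13.65
Sum = 59.15
59.15 is ≥ 59 and < 66 → D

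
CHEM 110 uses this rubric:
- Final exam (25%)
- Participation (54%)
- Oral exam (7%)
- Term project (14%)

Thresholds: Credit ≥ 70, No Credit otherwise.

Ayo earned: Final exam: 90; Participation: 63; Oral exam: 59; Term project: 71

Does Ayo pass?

Weighted total:
  Final exam 90 × 0.25 = 22.5
  Participation 63 × 0.54 = 34.02
  Oral exam 59 × 0.07 = 4.13
  Term project 71 × 0.14 = 9.94
Sum = 70.59
70.59 ≥ 70 → Credit

Credit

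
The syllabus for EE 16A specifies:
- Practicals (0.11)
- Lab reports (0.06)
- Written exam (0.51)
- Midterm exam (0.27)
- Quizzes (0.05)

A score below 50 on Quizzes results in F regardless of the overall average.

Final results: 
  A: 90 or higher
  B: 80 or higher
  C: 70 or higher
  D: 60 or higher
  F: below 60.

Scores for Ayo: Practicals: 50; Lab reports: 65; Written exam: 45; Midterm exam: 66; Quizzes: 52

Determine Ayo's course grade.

F

Quizzes score 52 ≥ 50: minimum met.
Weighted total:
  Practicals 50 × 0.11 = 5.5
  Lab reports 65 × 0.06 = 3.9
  Written exam 45 × 0.51 = 22.95
  Midterm exam 66 × 0.27 = 17.82
  Quizzes 52 × 0.05 = 2.6
Sum = 52.77
52.77 < 60 → F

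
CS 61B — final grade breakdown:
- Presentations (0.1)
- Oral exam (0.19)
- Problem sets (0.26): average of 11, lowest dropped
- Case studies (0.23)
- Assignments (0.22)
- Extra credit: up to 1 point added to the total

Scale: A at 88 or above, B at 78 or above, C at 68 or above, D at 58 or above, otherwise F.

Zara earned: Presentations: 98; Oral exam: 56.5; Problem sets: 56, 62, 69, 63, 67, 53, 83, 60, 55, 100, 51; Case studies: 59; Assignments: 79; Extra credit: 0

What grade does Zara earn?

Problem sets: drop 51 → average of remaining 10 = 668/10 = 66.8
Weighted total:
  Presentations 98 × 0.1 = 9.8
  Oral exam 56.5 × 0.19 = 10.735
  Problem sets 66.8 × 0.26 = 17.368
  Case studies 59 × 0.23 = 13.57
  Assignments 79 × 0.22 = 17.38
Sum = 68.853
Extra credit: 68.853 + 0 = 68.853
68.853 is ≥ 68 and < 78 → C

C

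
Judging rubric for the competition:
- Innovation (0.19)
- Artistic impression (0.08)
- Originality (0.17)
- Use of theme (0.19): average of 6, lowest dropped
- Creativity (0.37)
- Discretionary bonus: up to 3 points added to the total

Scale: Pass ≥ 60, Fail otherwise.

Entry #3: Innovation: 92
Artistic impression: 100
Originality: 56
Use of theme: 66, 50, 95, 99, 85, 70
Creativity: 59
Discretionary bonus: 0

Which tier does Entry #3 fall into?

Use of theme: drop 50 → average of remaining 5 = 415/5 = 83
Weighted total:
  Innovation 92 × 0.19 = 17.48
  Artistic impression 100 × 0.08 = 8
  Originality 56 × 0.17 = 9.52
  Use of theme 83 × 0.19 = 15.77
  Creativity 59 × 0.37 = 21.83
Sum = 72.6
Discretionary bonus: 72.6 + 0 = 72.6
72.6 ≥ 60 → Pass

Pass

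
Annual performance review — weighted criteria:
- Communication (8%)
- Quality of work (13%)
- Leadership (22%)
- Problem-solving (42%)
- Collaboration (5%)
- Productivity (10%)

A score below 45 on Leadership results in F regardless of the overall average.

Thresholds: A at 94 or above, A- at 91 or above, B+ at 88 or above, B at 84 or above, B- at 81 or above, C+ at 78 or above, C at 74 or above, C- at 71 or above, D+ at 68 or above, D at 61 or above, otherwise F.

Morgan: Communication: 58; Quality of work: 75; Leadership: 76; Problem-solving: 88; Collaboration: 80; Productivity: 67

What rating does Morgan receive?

C+

Leadership score 76 ≥ 45: minimum met.
Weighted total:
  Communication 58 × 0.08 = 4.64
  Quality of work 75 × 0.13 = 9.75
  Leadership 76 × 0.22 = 16.72
  Problem-solving 88 × 0.42 = 36.96
  Collaboration 80 × 0.05 = 4
  Productivity 67 × 0.1 = 6.7
Sum = 78.77
78.77 is ≥ 78 and < 81 → C+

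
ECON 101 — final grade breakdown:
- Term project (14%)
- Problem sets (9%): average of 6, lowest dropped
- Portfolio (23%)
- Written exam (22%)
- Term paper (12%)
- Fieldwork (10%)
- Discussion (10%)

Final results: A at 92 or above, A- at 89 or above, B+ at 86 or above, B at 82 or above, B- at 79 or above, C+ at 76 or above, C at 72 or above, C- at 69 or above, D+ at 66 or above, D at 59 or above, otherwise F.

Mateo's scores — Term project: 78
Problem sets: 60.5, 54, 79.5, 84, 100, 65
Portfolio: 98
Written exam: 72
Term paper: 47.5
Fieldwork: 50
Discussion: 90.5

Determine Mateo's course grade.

Problem sets: drop 54 → average of remaining 5 = 389/5 = 77.8
Weighted total:
  Term project 78 × 0.14 = 10.92
  Problem sets 77.8 × 0.09 = 7.002
  Portfolio 98 × 0.23 = 22.54
  Written exam 72 × 0.22 = 15.84
  Term paper 47.5 × 0.12 = 5.7
  Fieldwork 50 × 0.1 = 5
  Discussion 90.5 × 0.1 = 9.05
Sum = 76.052
76.052 is ≥ 76 and < 79 → C+

C+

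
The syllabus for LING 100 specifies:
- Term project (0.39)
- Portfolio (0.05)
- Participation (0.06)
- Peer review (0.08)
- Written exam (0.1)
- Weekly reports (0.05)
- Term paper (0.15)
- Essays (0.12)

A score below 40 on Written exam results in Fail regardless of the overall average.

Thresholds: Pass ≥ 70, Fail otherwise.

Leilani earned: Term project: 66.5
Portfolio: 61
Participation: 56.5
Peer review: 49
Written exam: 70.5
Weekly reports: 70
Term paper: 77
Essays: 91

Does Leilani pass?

Written exam score 70.5 ≥ 40: minimum met.
Weighted total:
  Term project 66.5 × 0.39 = 25.935
  Portfolio 61 × 0.05 = 3.05
  Participation 56.5 × 0.06 = 3.39
  Peer review 49 × 0.08 = 3.92
  Written exam 70.5 × 0.1 = 7.05
  Weekly reports 70 × 0.05 = 3.5
  Term paper 77 × 0.15 = 11.55
  Essays 91 × 0.12 = 10.92
Sum = 69.315
69.315 < 70 → Fail

Fail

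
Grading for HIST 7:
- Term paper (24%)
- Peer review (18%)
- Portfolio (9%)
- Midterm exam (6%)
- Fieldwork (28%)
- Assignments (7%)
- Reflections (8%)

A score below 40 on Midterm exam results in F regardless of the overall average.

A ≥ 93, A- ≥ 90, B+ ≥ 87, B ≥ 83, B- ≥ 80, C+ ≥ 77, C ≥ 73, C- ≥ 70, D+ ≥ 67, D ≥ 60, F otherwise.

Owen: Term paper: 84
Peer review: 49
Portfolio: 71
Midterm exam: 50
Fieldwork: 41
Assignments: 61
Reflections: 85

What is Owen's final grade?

D

Midterm exam score 50 ≥ 40: minimum met.
Weighted total:
  Term paper 84 × 0.24 = 20.16
  Peer review 49 × 0.18 = 8.82
  Portfolio 71 × 0.09 = 6.39
  Midterm exam 50 × 0.06 = 3
  Fieldwork 41 × 0.28 = 11.48
  Assignments 61 × 0.07 = 4.27
  Reflections 85 × 0.08 = 6.8
Sum = 60.92
60.92 is ≥ 60 and < 67 → D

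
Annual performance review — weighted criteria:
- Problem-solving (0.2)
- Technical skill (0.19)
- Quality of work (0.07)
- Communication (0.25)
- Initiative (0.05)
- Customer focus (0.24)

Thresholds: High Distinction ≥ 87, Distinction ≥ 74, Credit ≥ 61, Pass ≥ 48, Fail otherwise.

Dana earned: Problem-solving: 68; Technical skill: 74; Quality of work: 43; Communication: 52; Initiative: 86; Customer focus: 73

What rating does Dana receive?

Weighted total:
  Problem-solving 68 × 0.2 = 13.6
  Technical skill 74 × 0.19 = 14.06
  Quality of work 43 × 0.07 = 3.01
  Communication 52 × 0.25 = 13
  Initiative 86 × 0.05 = 4.3
  Customer focus 73 × 0.24 = 17.52
Sum = 65.49
65.49 is ≥ 61 and < 74 → Credit

Credit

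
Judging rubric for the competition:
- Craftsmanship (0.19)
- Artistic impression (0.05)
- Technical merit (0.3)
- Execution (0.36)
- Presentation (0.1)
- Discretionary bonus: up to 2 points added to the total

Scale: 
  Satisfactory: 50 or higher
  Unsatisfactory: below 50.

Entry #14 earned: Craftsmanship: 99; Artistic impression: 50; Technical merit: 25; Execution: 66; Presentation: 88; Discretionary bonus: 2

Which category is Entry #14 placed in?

Weighted total:
  Craftsmanship 99 × 0.19 = 18.81
  Artistic impression 50 × 0.05 = 2.5
  Technical merit 25 × 0.3 = 7.5
  Execution 66 × 0.36 = 23.76
  Presentation 88 × 0.1 = 8.8
Sum = 61.37
Discretionary bonus: 61.37 + 2 = 63.37
63.37 ≥ 50 → Satisfactory

Satisfactory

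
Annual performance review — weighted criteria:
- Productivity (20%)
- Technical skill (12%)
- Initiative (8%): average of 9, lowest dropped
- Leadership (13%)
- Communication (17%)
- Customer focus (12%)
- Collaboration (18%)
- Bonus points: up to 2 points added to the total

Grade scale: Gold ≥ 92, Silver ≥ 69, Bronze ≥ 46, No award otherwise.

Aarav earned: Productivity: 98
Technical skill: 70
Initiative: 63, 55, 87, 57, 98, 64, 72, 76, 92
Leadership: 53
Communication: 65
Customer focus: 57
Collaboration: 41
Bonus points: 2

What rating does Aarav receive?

Initiative: drop 55 → average of remaining 8 = 609/8 = 76.125
Weighted total:
  Productivity 98 × 0.2 = 19.6
  Technical skill 70 × 0.12 = 8.4
  Initiative 76.125 × 0.08 = 6.09
  Leadership 53 × 0.13 = 6.89
  Communication 65 × 0.17 = 11.05
  Customer focus 57 × 0.12 = 6.84
  Collaboration 41 × 0.18 = 7.38
Sum = 66.25
Bonus points: 66.25 + 2 = 68.25
68.25 is ≥ 46 and < 69 → Bronze

Bronze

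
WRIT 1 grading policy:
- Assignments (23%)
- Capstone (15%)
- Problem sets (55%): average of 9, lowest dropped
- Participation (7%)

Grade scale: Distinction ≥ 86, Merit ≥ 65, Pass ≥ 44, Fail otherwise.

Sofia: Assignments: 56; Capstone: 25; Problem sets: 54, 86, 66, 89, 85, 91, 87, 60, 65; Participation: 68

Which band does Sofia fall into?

Pass

Problem sets: drop 54 → average of remaining 8 = 629/8 = 78.625
Weighted total:
  Assignments 56 × 0.23 = 12.88
  Capstone 25 × 0.15 = 3.75
  Problem sets 78.625 × 0.55 = 43.24375
  Participation 68 × 0.07 = 4.76
Sum = 64.63375
64.63375 is ≥ 44 and < 65 → Pass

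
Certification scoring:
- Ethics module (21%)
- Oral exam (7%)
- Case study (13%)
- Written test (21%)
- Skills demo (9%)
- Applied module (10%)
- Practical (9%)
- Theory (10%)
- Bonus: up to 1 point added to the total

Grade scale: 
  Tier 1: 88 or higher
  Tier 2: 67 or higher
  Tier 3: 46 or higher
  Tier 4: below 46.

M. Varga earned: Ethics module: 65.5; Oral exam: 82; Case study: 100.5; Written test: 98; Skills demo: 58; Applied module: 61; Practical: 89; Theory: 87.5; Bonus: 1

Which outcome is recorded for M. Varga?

Weighted total:
  Ethics module 65.5 × 0.21 = 13.755
  Oral exam 82 × 0.07 = 5.74
  Case study 100.5 × 0.13 = 13.065
  Written test 98 × 0.21 = 20.58
  Skills demo 58 × 0.09 = 5.22
  Applied module 61 × 0.1 = 6.1
  Practical 89 × 0.09 = 8.01
  Theory 87.5 × 0.1 = 8.75
Sum = 81.22
Bonus: 81.22 + 1 = 82.22
82.22 is ≥ 67 and < 88 → Tier 2

Tier 2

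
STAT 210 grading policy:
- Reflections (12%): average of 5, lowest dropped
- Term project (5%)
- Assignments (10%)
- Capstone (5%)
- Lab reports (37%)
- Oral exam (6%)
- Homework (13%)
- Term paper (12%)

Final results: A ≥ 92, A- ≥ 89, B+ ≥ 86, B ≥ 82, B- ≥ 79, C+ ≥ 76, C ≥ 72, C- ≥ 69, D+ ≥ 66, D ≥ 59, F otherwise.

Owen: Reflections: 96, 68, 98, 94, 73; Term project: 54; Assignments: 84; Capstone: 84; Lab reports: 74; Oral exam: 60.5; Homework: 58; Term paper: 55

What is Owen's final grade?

Reflections: drop 68 → average of remaining 4 = 361/4 = 90.25
Weighted total:
  Reflections 90.25 × 0.12 = 10.83
  Term project 54 × 0.05 = 2.7
  Assignments 84 × 0.1 = 8.4
  Capstone 84 × 0.05 = 4.2
  Lab reports 74 × 0.37 = 27.38
  Oral exam 60.5 × 0.06 = 3.63
  Homework 58 × 0.13 = 7.54
  Term paper 55 × 0.12 = 6.6
Sum = 71.28
71.28 is ≥ 69 and < 72 → C-

C-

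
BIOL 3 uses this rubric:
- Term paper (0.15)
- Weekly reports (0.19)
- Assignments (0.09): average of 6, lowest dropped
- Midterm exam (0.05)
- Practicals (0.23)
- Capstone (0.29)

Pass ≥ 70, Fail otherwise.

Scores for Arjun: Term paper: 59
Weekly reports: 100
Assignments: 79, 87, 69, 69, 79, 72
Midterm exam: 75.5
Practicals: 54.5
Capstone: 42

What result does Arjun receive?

Assignments: drop 69 → average of remaining 5 = 386/5 = 77.2
Weighted total:
  Term paper 59 × 0.15 = 8.85
  Weekly reports 100 × 0.19 = 19
  Assignments 77.2 × 0.09 = 6.948
  Midterm exam 75.5 × 0.05 = 3.775
  Practicals 54.5 × 0.23 = 12.535
  Capstone 42 × 0.29 = 12.18
Sum = 63.288
63.288 < 70 → Fail

Fail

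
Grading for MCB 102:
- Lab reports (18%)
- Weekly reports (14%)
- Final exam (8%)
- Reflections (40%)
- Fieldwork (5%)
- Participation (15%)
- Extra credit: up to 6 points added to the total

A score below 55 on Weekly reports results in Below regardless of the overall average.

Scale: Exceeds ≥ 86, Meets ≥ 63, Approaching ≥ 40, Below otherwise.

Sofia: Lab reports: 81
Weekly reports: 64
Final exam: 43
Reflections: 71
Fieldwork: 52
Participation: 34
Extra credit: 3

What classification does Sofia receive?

Meets

Weekly reports score 64 ≥ 55: minimum met.
Weighted total:
  Lab reports 81 × 0.18 = 14.58
  Weekly reports 64 × 0.14 = 8.96
  Final exam 43 × 0.08 = 3.44
  Reflections 71 × 0.4 = 28.4
  Fieldwork 52 × 0.05 = 2.6
  Participation 34 × 0.15 = 5.1
Sum = 63.08
Extra credit: 63.08 + 3 = 66.08
66.08 is ≥ 63 and < 86 → Meets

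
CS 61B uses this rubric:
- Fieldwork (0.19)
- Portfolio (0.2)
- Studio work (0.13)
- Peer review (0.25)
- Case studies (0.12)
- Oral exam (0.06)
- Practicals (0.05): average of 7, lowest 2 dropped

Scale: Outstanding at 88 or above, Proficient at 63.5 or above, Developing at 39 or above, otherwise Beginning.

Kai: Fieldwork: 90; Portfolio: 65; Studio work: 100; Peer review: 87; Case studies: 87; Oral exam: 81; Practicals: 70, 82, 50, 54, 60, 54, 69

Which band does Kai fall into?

Proficient

Practicals: drop 50, 54 → average of remaining 5 = 335/5 = 67
Weighted total:
  Fieldwork 90 × 0.19 = 17.1
  Portfolio 65 × 0.2 = 13
  Studio work 100 × 0.13 = 13
  Peer review 87 × 0.25 = 21.75
  Case studies 87 × 0.12 = 10.44
  Oral exam 81 × 0.06 = 4.86
  Practicals 67 × 0.05 = 3.35
Sum = 83.5
83.5 is ≥ 63.5 and < 88 → Proficient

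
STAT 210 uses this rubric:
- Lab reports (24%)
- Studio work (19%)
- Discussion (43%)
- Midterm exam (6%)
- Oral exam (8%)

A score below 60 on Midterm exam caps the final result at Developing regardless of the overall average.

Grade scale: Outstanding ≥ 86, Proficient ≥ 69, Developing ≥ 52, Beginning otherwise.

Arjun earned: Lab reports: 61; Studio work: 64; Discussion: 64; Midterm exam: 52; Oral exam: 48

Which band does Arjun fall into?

Midterm exam score 52 < 60: minimum not met.
Weighted total:
  Lab reports 61 × 0.24 = 14.64
  Studio work 64 × 0.19 = 12.16
  Discussion 64 × 0.43 = 27.52
  Midterm exam 52 × 0.06 = 3.12
  Oral exam 48 × 0.08 = 3.84
Sum = 61.28
61.28 would be Developing; cap at Developing applies → Developing.

Developing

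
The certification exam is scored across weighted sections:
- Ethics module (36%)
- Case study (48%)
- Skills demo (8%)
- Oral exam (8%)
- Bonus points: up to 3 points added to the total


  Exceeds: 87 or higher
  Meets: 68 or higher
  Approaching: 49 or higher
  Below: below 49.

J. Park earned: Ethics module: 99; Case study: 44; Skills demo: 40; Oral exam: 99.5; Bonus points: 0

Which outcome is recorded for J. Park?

Weighted total:
  Ethics module 99 × 0.36 = 35.64
  Case study 44 × 0.48 = 21.12
  Skills demo 40 × 0.08 = 3.2
  Oral exam 99.5 × 0.08 = 7.96
Sum = 67.92
Bonus points: 67.92 + 0 = 67.92
67.92 is ≥ 49 and < 68 → Approaching

Approaching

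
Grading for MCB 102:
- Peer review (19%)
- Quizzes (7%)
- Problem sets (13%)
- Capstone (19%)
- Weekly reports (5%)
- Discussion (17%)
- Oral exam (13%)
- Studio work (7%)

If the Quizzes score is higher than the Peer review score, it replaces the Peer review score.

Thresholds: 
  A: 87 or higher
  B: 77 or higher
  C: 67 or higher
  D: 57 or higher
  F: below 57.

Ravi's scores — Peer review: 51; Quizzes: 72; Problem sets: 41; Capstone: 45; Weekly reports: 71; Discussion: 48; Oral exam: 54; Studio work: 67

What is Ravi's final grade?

F

Quizzes (72) > Peer review (51), so Peer review counts as 72.
Weighted total:
  Peer review 72 × 0.19 = 13.68
  Quizzes 72 × 0.07 = 5.04
  Problem sets 41 × 0.13 = 5.33
  Capstone 45 × 0.19 = 8.55
  Weekly reports 71 × 0.05 = 3.55
  Discussion 48 × 0.17 = 8.16
  Oral exam 54 × 0.13 = 7.02
  Studio work 67 × 0.07 = 4.69
Sum = 56.02
56.02 < 57 → F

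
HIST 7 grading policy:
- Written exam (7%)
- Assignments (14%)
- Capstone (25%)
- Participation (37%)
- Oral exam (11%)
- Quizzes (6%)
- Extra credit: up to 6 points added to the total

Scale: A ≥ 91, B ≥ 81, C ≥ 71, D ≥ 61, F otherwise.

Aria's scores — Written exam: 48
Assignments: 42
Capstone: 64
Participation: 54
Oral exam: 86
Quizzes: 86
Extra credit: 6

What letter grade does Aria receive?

D

Weighted total:
  Written exam 48 × 0.07 = 3.36
  Assignments 42 × 0.14 = 5.88
  Capstone 64 × 0.25 = 16
  Participation 54 × 0.37 = 19.98
  Oral exam 86 × 0.11 = 9.46
  Quizzes 86 × 0.06 = 5.16
Sum = 59.84
Extra credit: 59.84 + 6 = 65.84
65.84 is ≥ 61 and < 71 → D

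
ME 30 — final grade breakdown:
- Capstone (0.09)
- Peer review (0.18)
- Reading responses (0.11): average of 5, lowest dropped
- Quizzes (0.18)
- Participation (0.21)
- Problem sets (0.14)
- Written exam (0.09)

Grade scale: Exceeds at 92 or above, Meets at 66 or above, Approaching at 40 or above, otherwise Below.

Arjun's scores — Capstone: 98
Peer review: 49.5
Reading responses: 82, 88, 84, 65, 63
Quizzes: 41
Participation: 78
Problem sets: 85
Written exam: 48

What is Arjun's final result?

Meets

Reading responses: drop 63 → average of remaining 4 = 319/4 = 79.75
Weighted total:
  Capstone 98 × 0.09 = 8.82
  Peer review 49.5 × 0.18 = 8.91
  Reading responses 79.75 × 0.11 = 8.7725
  Quizzes 41 × 0.18 = 7.38
  Participation 78 × 0.21 = 16.38
  Problem sets 85 × 0.14 = 11.9
  Written exam 48 × 0.09 = 4.32
Sum = 66.4825
66.4825 is ≥ 66 and < 92 → Meets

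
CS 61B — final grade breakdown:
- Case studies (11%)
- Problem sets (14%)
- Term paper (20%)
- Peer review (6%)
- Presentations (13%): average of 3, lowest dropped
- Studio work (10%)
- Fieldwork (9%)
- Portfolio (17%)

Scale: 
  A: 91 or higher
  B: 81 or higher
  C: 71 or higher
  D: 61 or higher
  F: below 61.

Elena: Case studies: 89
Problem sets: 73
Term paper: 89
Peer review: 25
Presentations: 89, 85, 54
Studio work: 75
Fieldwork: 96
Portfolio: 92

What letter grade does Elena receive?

Presentations: drop 54 → average of remaining 2 = 174/2 = 87
Weighted total:
  Case studies 89 × 0.11 = 9.79
  Problem sets 73 × 0.14 = 10.22
  Term paper 89 × 0.2 = 17.8
  Peer review 25 × 0.06 = 1.5
  Presentations 87 × 0.13 = 11.31
  Studio work 75 × 0.1 = 7.5
  Fieldwork 96 × 0.09 = 8.64
  Portfolio 92 × 0.17 = 15.64
Sum = 82.4
82.4 is ≥ 81 and < 91 → B

B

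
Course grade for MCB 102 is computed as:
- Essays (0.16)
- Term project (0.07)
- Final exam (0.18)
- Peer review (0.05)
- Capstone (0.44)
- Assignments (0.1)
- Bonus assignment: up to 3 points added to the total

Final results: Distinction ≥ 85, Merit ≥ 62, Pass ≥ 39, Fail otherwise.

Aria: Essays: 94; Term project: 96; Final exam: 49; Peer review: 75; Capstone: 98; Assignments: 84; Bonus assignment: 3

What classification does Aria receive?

Weighted total:
  Essays 94 × 0.16 = 15.04
  Term project 96 × 0.07 = 6.72
  Final exam 49 × 0.18 = 8.82
  Peer review 75 × 0.05 = 3.75
  Capstone 98 × 0.44 = 43.12
  Assignments 84 × 0.1 = 8.4
Sum = 85.85
Bonus assignment: 85.85 + 3 = 88.85
88.85 ≥ 85 → Distinction

Distinction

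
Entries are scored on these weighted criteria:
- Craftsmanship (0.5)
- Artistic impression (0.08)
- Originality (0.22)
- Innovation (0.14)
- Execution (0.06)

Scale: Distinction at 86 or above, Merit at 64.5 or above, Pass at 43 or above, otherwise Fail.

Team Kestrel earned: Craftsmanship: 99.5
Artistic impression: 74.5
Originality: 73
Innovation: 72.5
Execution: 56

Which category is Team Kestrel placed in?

Weighted total:
  Craftsmanship 99.5 × 0.5 = 49.75
  Artistic impression 74.5 × 0.08 = 5.96
  Originality 73 × 0.22 = 16.06
  Innovation 72.5 × 0.14 = 10.15
  Execution 56 × 0.06 = 3.36
Sum = 85.28
85.28 is ≥ 64.5 and < 86 → Merit

Merit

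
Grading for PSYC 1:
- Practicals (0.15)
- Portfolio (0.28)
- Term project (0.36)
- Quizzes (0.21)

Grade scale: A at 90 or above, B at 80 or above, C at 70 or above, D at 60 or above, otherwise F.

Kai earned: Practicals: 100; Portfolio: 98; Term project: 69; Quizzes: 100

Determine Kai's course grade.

B

Weighted total:
  Practicals 100 × 0.15 = 15
  Portfolio 98 × 0.28 = 27.44
  Term project 69 × 0.36 = 24.84
  Quizzes 100 × 0.21 = 21
Sum = 88.28
88.28 is ≥ 80 and < 90 → B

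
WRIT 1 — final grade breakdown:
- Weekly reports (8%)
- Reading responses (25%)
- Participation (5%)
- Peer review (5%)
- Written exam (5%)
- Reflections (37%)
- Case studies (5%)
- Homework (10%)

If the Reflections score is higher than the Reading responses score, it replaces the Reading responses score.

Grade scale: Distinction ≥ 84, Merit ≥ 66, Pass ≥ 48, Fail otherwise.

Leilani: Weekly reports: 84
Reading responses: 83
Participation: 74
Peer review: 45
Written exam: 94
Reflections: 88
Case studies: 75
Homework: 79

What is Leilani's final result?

Merit

Reflections (88) > Reading responses (83), so Reading responses counts as 88.
Weighted total:
  Weekly reports 84 × 0.08 = 6.72
  Reading responses 88 × 0.25 = 22
  Participation 74 × 0.05 = 3.7
  Peer review 45 × 0.05 = 2.25
  Written exam 94 × 0.05 = 4.7
  Reflections 88 × 0.37 = 32.56
  Case studies 75 × 0.05 = 3.75
  Homework 79 × 0.1 = 7.9
Sum = 83.58
83.58 is ≥ 66 and < 84 → Merit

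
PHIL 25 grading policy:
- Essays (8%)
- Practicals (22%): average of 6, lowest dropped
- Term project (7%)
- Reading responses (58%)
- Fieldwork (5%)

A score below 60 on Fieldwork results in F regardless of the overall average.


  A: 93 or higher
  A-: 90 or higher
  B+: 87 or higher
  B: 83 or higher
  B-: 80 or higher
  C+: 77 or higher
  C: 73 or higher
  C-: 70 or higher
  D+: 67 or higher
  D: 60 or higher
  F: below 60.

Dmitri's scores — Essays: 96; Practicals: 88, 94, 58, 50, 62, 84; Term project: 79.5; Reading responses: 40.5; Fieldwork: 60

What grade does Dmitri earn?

F

Practicals: drop 50 → average of remaining 5 = 386/5 = 77.2
Fieldwork score 60 ≥ 60: minimum met.
Weighted total:
  Essays 96 × 0.08 = 7.68
  Practicals 77.2 × 0.22 = 16.984
  Term project 79.5 × 0.07 = 5.565
  Reading responses 40.5 × 0.58 = 23.49
  Fieldwork 60 × 0.05 = 3
Sum = 56.719
56.719 < 60 → F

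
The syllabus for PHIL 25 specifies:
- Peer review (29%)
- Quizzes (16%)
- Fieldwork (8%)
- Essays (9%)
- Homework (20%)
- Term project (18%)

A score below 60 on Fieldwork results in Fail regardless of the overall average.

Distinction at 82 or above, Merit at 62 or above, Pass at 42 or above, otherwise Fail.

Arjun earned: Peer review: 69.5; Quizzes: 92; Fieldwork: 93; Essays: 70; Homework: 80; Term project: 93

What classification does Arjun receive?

Fieldwork score 93 ≥ 60: minimum met.
Weighted total:
  Peer review 69.5 × 0.29 = 20.155
  Quizzes 92 × 0.16 = 14.72
  Fieldwork 93 × 0.08 = 7.44
  Essays 70 × 0.09 = 6.3
  Homework 80 × 0.2 = 16
  Term project 93 × 0.18 = 16.74
Sum = 81.355
81.355 is ≥ 62 and < 82 → Merit

Merit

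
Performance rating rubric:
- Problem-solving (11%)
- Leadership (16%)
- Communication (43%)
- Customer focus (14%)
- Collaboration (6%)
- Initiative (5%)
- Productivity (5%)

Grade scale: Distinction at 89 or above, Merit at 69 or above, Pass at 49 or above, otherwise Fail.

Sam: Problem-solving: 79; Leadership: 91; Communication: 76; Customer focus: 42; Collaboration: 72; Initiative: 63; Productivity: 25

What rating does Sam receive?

Merit

Weighted total:
  Problem-solving 79 × 0.11 = 8.69
  Leadership 91 × 0.16 = 14.56
  Communication 76 × 0.43 = 32.68
  Customer focus 42 × 0.14 = 5.88
  Collaboration 72 × 0.06 = 4.32
  Initiative 63 × 0.05 = 3.15
  Productivity 25 × 0.05 = 1.25
Sum = 70.53
70.53 is ≥ 69 and < 89 → Merit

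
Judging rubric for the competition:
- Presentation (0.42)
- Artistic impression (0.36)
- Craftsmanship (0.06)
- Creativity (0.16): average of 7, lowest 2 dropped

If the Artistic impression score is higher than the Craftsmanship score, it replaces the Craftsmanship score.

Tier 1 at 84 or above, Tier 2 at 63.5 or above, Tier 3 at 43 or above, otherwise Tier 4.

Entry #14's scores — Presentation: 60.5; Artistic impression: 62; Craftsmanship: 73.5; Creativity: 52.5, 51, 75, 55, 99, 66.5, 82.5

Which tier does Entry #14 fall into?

Creativity: drop 51, 52.5 → average of remaining 5 = 378/5 = 75.6
Artistic impression (62) ≤ Craftsmanship (73.5), so Craftsmanship stays at 73.5.
Weighted total:
  Presentation 60.5 × 0.42 = 25.41
  Artistic impression 62 × 0.36 = 22.32
  Craftsmanship 73.5 × 0.06 = 4.41
  Creativity 75.6 × 0.16 = 12.096
Sum = 64.236
64.236 is ≥ 63.5 and < 84 → Tier 2

Tier 2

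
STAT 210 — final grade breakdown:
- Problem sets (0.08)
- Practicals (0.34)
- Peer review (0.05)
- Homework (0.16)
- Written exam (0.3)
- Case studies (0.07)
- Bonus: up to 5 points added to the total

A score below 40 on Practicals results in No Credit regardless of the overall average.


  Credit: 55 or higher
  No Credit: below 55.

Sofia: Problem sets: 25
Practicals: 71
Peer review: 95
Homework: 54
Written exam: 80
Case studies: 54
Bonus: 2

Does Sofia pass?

Practicals score 71 ≥ 40: minimum met.
Weighted total:
  Problem sets 25 × 0.08 = 2
  Practicals 71 × 0.34 = 24.14
  Peer review 95 × 0.05 = 4.75
  Homework 54 × 0.16 = 8.64
  Written exam 80 × 0.3 = 24
  Case studies 54 × 0.07 = 3.78
Sum = 67.31
Bonus: 67.31 + 2 = 69.31
69.31 ≥ 55 → Credit

Credit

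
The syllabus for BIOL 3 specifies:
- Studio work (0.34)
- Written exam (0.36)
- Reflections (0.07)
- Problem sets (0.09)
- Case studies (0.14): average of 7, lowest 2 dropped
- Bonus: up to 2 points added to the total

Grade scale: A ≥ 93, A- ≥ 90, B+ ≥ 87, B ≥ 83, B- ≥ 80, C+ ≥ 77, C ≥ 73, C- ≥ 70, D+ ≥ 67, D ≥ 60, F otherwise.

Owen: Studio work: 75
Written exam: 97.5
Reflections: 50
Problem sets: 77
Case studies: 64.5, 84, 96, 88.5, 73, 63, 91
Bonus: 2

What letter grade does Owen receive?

B

Case studies: drop 63, 64.5 → average of remaining 5 = 432.5/5 = 86.5
Weighted total:
  Studio work 75 × 0.34 = 25.5
  Written exam 97.5 × 0.36 = 35.1
  Reflections 50 × 0.07 = 3.5
  Problem sets 77 × 0.09 = 6.93
  Case studies 86.5 × 0.14 = 12.11
Sum = 83.14
Bonus: 83.14 + 2 = 85.14
85.14 is ≥ 83 and < 87 → B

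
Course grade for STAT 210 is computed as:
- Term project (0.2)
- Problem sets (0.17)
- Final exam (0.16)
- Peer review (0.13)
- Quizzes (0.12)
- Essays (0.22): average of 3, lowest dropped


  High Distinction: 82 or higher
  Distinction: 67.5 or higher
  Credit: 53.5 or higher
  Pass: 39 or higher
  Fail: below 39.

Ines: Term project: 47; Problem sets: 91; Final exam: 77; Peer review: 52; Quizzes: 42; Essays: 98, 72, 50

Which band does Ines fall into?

Essays: drop 50 → average of remaining 2 = 170/2 = 85
Weighted total:
  Term project 47 × 0.2 = 9.4
  Problem sets 91 × 0.17 = 15.47
  Final exam 77 × 0.16 = 12.32
  Peer review 52 × 0.13 = 6.76
  Quizzes 42 × 0.12 = 5.04
  Essays 85 × 0.22 = 18.7
Sum = 67.69
67.69 is ≥ 67.5 and < 82 → Distinction

Distinction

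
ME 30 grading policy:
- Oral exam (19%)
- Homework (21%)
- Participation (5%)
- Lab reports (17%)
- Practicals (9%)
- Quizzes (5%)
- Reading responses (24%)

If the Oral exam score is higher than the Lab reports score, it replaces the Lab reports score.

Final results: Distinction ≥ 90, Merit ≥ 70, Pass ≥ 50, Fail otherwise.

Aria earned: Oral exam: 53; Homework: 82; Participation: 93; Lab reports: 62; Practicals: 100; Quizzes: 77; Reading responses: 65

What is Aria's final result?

Merit

Oral exam (53) ≤ Lab reports (62), so Lab reports stays at 62.
Weighted total:
  Oral exam 53 × 0.19 = 10.07
  Homework 82 × 0.21 = 17.22
  Participation 93 × 0.05 = 4.65
  Lab reports 62 × 0.17 = 10.54
  Practicals 100 × 0.09 = 9
  Quizzes 77 × 0.05 = 3.85
  Reading responses 65 × 0.24 = 15.6
Sum = 70.93
70.93 is ≥ 70 and < 90 → Merit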